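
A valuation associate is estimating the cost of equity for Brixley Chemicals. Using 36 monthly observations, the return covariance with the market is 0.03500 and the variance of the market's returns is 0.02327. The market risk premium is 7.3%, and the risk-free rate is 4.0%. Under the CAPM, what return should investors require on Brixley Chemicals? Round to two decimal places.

14.98%

β = Cov(R_i, R_m) / Var(R_m) = 0.03500 / 0.02327 = 1.5041
E(R) = R_f + β × MRP = 4.0% + 1.5041 × 7.3% = 14.98%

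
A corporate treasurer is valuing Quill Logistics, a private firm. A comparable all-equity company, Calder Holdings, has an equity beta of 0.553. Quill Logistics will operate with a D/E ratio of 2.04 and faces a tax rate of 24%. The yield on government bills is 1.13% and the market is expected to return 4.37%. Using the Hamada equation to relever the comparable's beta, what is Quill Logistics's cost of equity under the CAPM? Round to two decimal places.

β_L = β_U × [1 + (1 − t)(D/E)] = 0.553 × [1 + (1 − 0.24) × 2.04]
    = 0.553 × [1 + 0.76 × 2.04] = 0.553 × 2.5504 = 1.4104
MRP = 4.37% − 1.13% = 3.24%
E(R) = R_f + β_L × MRP = 1.13% + 1.4104 × 3.24% = 5.70%

5.70%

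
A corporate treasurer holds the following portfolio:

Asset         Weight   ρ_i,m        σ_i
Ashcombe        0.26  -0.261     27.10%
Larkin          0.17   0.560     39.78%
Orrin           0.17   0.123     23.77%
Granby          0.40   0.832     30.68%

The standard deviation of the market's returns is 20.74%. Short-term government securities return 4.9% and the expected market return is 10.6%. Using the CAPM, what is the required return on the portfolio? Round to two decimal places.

8.38%

β_Ashcombe = -0.261 × 27.10% / 20.74% = -0.3410
β_Larkin = 0.560 × 39.78% / 20.74% = 1.0741
β_Orrin = 0.123 × 23.77% / 20.74% = 0.1410
β_Granby = 0.832 × 30.68% / 20.74% = 1.2308
β_P = Σ w_i β_i = 0.26×-0.3410 + 0.17×1.0741 + 0.17×0.1410 + 0.40×1.2308 = 0.6102
MRP = 10.6% − 4.9% = 5.70%
E(R_P) = R_f + β_P × MRP = 4.9% + 0.6102 × 5.7% = 8.38%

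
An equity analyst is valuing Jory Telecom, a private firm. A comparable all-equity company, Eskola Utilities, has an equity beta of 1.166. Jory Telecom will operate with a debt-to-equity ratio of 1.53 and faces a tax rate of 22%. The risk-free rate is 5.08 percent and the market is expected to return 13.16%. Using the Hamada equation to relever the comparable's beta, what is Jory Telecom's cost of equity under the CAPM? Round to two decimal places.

β_L = β_U × [1 + (1 − t)(D/E)] = 1.166 × [1 + (1 − 0.22) × 1.53]
    = 1.166 × [1 + 0.78 × 1.53] = 1.166 × 2.1934 = 2.5575
MRP = 13.16% − 5.08% = 8.08%
E(R) = R_f + β_L × MRP = 5.08% + 2.5575 × 8.08% = 25.74%

25.74%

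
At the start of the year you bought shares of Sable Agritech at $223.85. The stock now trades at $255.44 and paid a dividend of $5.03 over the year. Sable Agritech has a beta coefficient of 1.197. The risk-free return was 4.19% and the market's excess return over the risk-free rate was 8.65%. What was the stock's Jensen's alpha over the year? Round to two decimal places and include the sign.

+1.82%

Realised HPR = (P1 + D1 − P0) / P0 = (255.44 + 5.03 − 223.85) / 223.85 = 36.62 / 223.85 = 16.3592%
CAPM required = R_f + β·MRP = 4.19% + 1.197 × 8.65% = 14.54405%
α = realised − required = 16.3592% − 14.54405% = +1.82%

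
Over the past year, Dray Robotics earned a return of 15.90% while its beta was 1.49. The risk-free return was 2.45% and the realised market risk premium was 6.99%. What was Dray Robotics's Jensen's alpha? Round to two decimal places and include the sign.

+3.03%

CAPM benchmark = R_f + β(R_m − R_f) = 2.45% + 1.49 × 6.99% = 12.8651%
α = actual − benchmark = 15.90% − 12.8651% = +3.03%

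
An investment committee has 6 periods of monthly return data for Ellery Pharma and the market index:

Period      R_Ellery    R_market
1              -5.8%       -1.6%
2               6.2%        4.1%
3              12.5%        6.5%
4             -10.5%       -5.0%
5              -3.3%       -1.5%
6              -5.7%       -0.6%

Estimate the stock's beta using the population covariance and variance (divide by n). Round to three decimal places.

2.019

Mean R_i = (-5.8 + 6.2 + 12.5 − 10.5 − 3.3 − 5.7) / 6 = -1.1000%
Mean R_m = (-1.6 + 4.1 + 6.5 − 5.0 − 1.5 − 0.6) / 6 = 0.3167%
Σ(R_i − R̄_i)(R_m − R̄_m) = 178.9100  ⇒  Cov = 178.9100 / 6 = 29.8183
Σ(R_m − R̄_m)² = 88.6283  ⇒  Var(R_m) = 88.6283 / 6 = 14.7714
β = Cov / Var(R_m) = 29.8183 / 14.7714 = 2.0187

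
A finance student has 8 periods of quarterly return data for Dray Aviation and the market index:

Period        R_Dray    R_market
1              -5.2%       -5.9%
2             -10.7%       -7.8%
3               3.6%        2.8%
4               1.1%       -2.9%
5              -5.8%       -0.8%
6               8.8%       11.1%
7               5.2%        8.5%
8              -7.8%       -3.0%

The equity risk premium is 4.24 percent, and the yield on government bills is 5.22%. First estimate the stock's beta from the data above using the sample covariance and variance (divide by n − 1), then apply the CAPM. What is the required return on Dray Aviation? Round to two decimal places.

9.15%

Mean R_i = (-5.2 − 10.7 + 3.6 + 1.1 − 5.8 + 8.8 + 5.2 − 7.8) / 8 = -1.3500%
Mean R_m = (-5.9 − 7.8 + 2.8 − 2.9 − 0.8 + 11.1 + 8.5 − 3.0) / 8 = 0.2500%
Σ(R_i − R̄_i)(R_m − R̄_m) = 293.6500  ⇒  Cov = 293.6500 / 7 = 41.9500
Σ(R_m − R̄_m)² = 316.5000  ⇒  Var(R_m) = 316.5000 / 7 = 45.2143
β = Cov / Var(R_m) = 41.9500 / 45.2143 = 0.9278
E(R) = R_f + β × MRP = 5.22% + 0.9278 × 4.24% = 9.15%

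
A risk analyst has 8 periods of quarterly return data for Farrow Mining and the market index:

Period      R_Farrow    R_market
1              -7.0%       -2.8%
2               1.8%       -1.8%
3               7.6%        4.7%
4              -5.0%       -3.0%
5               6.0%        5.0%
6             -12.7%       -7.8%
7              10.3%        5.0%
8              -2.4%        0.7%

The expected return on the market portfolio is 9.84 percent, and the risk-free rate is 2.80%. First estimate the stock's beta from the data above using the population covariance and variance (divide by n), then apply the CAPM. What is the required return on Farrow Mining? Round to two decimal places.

14.08%

Mean R_i = (-7.0 + 1.8 + 7.6 − 5.0 + 6.0 − 12.7 + 10.3 − 2.4) / 8 = -0.1750%
Mean R_m = (-2.8 − 1.8 + 4.7 − 3.0 + 5.0 − 7.8 + 5.0 + 0.7) / 8 = 0.0000%
Σ(R_i − R̄_i)(R_m − R̄_m) = 245.9600  ⇒  Cov = 245.9600 / 8 = 30.7450
Σ(R_m − R̄_m)² = 153.5000  ⇒  Var(R_m) = 153.5000 / 8 = 19.1875
β = Cov / Var(R_m) = 30.7450 / 19.1875 = 1.6023
MRP = 9.84% − 2.80% = 7.04%
E(R) = R_f + β × MRP = 2.80% + 1.6023 × 7.04% = 14.08%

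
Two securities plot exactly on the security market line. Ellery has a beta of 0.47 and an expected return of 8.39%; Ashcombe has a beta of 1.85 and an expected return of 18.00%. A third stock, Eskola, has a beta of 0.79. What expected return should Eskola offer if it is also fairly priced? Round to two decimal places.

MRP (SML slope) = (18.00% − 8.39%) / (1.85 − 0.47) = 9.61% / 1.38 = 6.9638%
R_f (intercept) = 8.39% − 0.47 × 6.9638% = 5.1170%
E(R_Eskola) = R_f + β × MRP = 5.1170% + 0.79 × 6.9638% = 10.62%

10.62%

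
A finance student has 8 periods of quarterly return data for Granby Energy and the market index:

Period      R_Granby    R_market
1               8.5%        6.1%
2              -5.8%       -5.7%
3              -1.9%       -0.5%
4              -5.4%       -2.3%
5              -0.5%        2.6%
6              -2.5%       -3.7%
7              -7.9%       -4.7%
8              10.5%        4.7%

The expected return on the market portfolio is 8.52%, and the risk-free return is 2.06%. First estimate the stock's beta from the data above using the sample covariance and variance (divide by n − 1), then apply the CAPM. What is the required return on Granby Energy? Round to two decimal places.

10.96%

Mean R_i = (8.5 − 5.8 − 1.9 − 5.4 − 0.5 − 2.5 − 7.9 + 10.5) / 8 = -0.6250%
Mean R_m = (6.1 − 5.7 − 0.5 − 2.3 + 2.6 − 3.7 − 4.7 + 4.7) / 8 = -0.4375%
Σ(R_i − R̄_i)(R_m − R̄_m) = 190.5225  ⇒  Cov = 190.5225 / 7 = 27.2175
Σ(R_m − R̄_m)² = 138.3388  ⇒  Var(R_m) = 138.3388 / 7 = 19.7627
β = Cov / Var(R_m) = 27.2175 / 19.7627 = 1.3772
MRP = 8.52% − 2.06% = 6.46%
E(R) = R_f + β × MRP = 2.06% + 1.3772 × 6.46% = 10.96%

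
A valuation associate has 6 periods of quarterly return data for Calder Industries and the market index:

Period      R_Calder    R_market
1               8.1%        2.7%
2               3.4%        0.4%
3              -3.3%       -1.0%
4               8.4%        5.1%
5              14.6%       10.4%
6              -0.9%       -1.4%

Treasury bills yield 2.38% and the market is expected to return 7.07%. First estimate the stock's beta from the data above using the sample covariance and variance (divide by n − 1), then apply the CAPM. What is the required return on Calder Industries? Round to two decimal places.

Mean R_i = (8.1 + 3.4 − 3.3 + 8.4 + 14.6 − 0.9) / 6 = 5.0500%
Mean R_m = (2.7 + 0.4 − 1.0 + 5.1 + 10.4 − 1.4) / 6 = 2.7000%
Σ(R_i − R̄_i)(R_m − R̄_m) = 140.6600  ⇒  Cov = 140.6600 / 5 = 28.1320
Σ(R_m − R̄_m)² = 100.8400  ⇒  Var(R_m) = 100.8400 / 5 = 20.1680
β = Cov / Var(R_m) = 28.1320 / 20.1680 = 1.3949
MRP = 7.07% − 2.38% = 4.69%
E(R) = R_f + β × MRP = 2.38% + 1.3949 × 4.69% = 8.92%

8.92%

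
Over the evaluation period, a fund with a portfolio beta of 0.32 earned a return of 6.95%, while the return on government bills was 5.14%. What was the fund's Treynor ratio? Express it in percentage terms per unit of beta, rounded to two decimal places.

Treynor = (R_P − R_f) / β_P = (6.95% − 5.14%) / 0.3200 = 1.81% / 0.3200 = 5.66%

5.66%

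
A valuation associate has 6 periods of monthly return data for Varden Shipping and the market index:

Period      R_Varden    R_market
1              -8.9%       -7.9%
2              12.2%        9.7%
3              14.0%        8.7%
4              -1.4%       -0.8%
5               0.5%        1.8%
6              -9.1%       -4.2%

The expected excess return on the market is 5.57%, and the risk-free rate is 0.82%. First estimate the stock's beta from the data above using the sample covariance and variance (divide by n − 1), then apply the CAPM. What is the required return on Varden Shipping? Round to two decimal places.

8.60%

Mean R_i = (-8.9 + 12.2 + 14.0 − 1.4 + 0.5 − 9.1) / 6 = 1.2167%
Mean R_m = (-7.9 + 9.7 + 8.7 − 0.8 + 1.8 − 4.2) / 6 = 1.2167%
Σ(R_i − R̄_i)(R_m − R̄_m) = 341.8083  ⇒  Cov = 341.8083 / 5 = 68.3617
Σ(R_m − R̄_m)² = 244.8283  ⇒  Var(R_m) = 244.8283 / 5 = 48.9657
β = Cov / Var(R_m) = 68.3617 / 48.9657 = 1.3961
E(R) = R_f + β × MRP = 0.82% + 1.3961 × 5.57% = 8.60%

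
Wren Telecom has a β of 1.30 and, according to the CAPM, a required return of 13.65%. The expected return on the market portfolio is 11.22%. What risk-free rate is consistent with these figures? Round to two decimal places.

E(R) = R_f + β(E(R_m) − R_f) = R_f(1 − β) + β·E(R_m)
13.65% = R_f × (1 − 1.30) + 1.30 × 11.22%
13.65% = R_f × -0.30 + 14.5860%
R_f = (13.65% − 14.5860%) / -0.30 = 3.12%

3.12%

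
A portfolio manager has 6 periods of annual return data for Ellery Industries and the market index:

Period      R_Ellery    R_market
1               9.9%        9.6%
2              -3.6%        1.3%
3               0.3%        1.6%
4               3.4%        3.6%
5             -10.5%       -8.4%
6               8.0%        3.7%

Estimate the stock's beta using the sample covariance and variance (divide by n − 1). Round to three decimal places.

Mean R_i = (9.9 − 3.6 + 0.3 + 3.4 − 10.5 + 8.0) / 6 = 1.2500%
Mean R_m = (9.6 + 1.3 + 1.6 + 3.6 − 8.4 + 3.7) / 6 = 1.9000%
Σ(R_i − R̄_i)(R_m − R̄_m) = 206.6300  ⇒  Cov = 206.6300 / 5 = 41.3260
Σ(R_m − R̄_m)² = 171.9600  ⇒  Var(R_m) = 171.9600 / 5 = 34.3920
β = Cov / Var(R_m) = 41.3260 / 34.3920 = 1.2016

1.202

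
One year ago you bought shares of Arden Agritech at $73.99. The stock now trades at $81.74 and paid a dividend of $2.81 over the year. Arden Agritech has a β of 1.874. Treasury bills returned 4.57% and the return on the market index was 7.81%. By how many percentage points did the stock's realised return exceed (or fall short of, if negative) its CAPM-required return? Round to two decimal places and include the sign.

Realised HPR = (P1 + D1 − P0) / P0 = (81.74 + 2.81 − 73.99) / 73.99 = 10.56 / 73.99 = 14.2722%
MRP = 7.81% − 4.57% = 3.24%
CAPM required = R_f + β·MRP = 4.57% + 1.874 × 3.24% = 10.64176%
α = realised − required = 14.2722% − 10.64176% = +3.63%

+3.63%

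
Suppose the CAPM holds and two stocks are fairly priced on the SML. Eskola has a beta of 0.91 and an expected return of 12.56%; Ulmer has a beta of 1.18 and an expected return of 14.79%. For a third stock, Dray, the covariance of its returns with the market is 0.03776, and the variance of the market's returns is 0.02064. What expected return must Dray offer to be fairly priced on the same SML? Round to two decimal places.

MRP = (14.79% − 12.56%) / (1.18 − 0.91) = 8.2593%
R_f = 12.56% − 0.91 × 8.2593% = 5.0440%
β_Dray = Cov / Var(R_m) = 0.03776 / 0.02064 = 1.8295
E(R_Dray) = R_f + β × MRP = 5.0440% + 1.8295 × 8.2593% = 20.15%

20.15%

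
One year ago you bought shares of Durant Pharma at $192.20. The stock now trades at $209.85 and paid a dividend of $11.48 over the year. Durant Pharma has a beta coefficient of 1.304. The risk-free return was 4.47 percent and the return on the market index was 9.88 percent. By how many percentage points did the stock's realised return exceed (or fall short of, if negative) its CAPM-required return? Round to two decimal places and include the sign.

+3.63%

Realised HPR = (P1 + D1 − P0) / P0 = (209.85 + 11.48 − 192.20) / 192.20 = 29.13 / 192.20 = 15.1561%
MRP = 9.88% − 4.47% = 5.41%
CAPM required = R_f + β·MRP = 4.47% + 1.304 × 5.41% = 11.52464%
α = realised − required = 15.1561% − 11.52464% = +3.63%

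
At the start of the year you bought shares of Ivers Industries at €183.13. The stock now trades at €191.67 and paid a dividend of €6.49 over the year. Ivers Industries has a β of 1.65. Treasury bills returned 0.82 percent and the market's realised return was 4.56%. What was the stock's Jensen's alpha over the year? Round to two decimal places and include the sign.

Realised HPR = (P1 + D1 − P0) / P0 = (191.67 + 6.49 − 183.13) / 183.13 = 15.03 / 183.13 = 8.2073%
MRP = 4.56% − 0.82% = 3.74%
CAPM required = R_f + β·MRP = 0.82% + 1.65 × 3.74% = 6.9910%
α = realised − required = 8.2073% − 6.9910% = +1.22%

+1.22%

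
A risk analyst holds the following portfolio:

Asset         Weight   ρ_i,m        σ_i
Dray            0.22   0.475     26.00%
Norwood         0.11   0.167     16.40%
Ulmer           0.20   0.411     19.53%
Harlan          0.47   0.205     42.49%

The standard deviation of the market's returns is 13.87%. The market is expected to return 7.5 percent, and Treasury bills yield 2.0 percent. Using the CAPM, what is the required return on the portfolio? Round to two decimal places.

β_Dray = 0.475 × 26.00% / 13.87% = 0.8904
β_Norwood = 0.167 × 16.40% / 13.87% = 0.1975
β_Ulmer = 0.411 × 19.53% / 13.87% = 0.5787
β_Harlan = 0.205 × 42.49% / 13.87% = 0.6280
β_P = Σ w_i β_i = 0.22×0.8904 + 0.11×0.1975 + 0.20×0.5787 + 0.47×0.6280 = 0.6285
MRP = 7.5% − 2.0% = 5.50%
E(R_P) = R_f + β_P × MRP = 2.0% + 0.6285 × 5.5% = 5.46%

5.46%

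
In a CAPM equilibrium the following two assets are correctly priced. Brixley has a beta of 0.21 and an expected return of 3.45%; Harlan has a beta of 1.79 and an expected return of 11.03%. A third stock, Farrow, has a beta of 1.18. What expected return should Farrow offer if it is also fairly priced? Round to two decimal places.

MRP (SML slope) = (11.03% − 3.45%) / (1.79 − 0.21) = 7.58% / 1.58 = 4.7975%
R_f (intercept) = 3.45% − 0.21 × 4.7975% = 2.4425%
E(R_Farrow) = R_f + β × MRP = 2.4425% + 1.18 × 4.7975% = 8.10%

8.10%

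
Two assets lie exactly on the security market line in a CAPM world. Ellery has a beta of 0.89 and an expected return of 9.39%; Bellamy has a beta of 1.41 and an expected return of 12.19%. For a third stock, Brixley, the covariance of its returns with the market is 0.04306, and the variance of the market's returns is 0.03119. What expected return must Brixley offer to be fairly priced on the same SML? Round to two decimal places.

MRP = (12.19% − 9.39%) / (1.41 − 0.89) = 5.3846%
R_f = 9.39% − 0.89 × 5.3846% = 4.5977%
β_Brixley = Cov / Var(R_m) = 0.04306 / 0.03119 = 1.3806
E(R_Brixley) = R_f + β × MRP = 4.5977% + 1.3806 × 5.3846% = 12.03%

12.03%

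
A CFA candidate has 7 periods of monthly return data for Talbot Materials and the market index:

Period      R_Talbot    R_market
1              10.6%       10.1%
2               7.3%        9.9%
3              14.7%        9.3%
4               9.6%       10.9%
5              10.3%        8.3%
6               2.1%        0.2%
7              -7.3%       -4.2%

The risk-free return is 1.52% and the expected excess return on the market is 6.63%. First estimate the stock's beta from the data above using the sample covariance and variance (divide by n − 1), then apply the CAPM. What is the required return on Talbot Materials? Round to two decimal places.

Mean R_i = (10.6 + 7.3 + 14.7 + 9.6 + 10.3 + 2.1 − 7.3) / 7 = 6.7571%
Mean R_m = (10.1 + 9.9 + 9.3 + 10.9 + 8.3 + 0.2 − 4.2) / 7 = 6.3571%
Σ(R_i − R̄_i)(R_m − R̄_m) = 236.5571  ⇒  Cov = 236.5571 / 6 = 39.4262
Σ(R_m − R̄_m)² = 208.9971  ⇒  Var(R_m) = 208.9971 / 6 = 34.8329
β = Cov / Var(R_m) = 39.4262 / 34.8329 = 1.1319
E(R) = R_f + β × MRP = 1.52% + 1.1319 × 6.63% = 9.02%

9.02%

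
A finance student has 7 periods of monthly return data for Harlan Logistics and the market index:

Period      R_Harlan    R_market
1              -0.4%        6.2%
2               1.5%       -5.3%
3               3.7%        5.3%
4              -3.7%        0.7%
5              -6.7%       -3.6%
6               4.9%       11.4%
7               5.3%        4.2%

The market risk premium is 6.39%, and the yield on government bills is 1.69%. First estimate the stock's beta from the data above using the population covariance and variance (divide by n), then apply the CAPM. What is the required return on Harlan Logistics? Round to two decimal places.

4.70%

Mean R_i = (-0.4 + 1.5 + 3.7 − 3.7 − 6.7 + 4.9 + 5.3) / 7 = 0.6571%
Mean R_m = (6.2 − 5.3 + 5.3 + 0.7 − 3.6 + 11.4 + 4.2) / 7 = 2.7000%
Σ(R_i − R̄_i)(R_m − R̄_m) = 96.4100  ⇒  Cov = 96.4100 / 7 = 13.7729
Σ(R_m − R̄_m)² = 204.6400  ⇒  Var(R_m) = 204.6400 / 7 = 29.2343
β = Cov / Var(R_m) = 13.7729 / 29.2343 = 0.4711
E(R) = R_f + β × MRP = 1.69% + 0.4711 × 6.39% = 4.70%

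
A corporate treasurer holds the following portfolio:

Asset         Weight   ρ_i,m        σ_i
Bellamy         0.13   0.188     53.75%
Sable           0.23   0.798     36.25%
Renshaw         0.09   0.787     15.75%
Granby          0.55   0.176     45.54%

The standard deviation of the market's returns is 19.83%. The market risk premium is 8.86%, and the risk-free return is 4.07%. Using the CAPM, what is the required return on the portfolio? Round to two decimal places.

10.10%

β_Bellamy = 0.188 × 53.75% / 19.83% = 0.5096
β_Sable = 0.798 × 36.25% / 19.83% = 1.4588
β_Renshaw = 0.787 × 15.75% / 19.83% = 0.6251
β_Granby = 0.176 × 45.54% / 19.83% = 0.4042
β_P = Σ w_i β_i = 0.13×0.5096 + 0.23×1.4588 + 0.09×0.6251 + 0.55×0.4042 = 0.6803
E(R_P) = R_f + β_P × MRP = 4.07% + 0.6803 × 8.86% = 10.10%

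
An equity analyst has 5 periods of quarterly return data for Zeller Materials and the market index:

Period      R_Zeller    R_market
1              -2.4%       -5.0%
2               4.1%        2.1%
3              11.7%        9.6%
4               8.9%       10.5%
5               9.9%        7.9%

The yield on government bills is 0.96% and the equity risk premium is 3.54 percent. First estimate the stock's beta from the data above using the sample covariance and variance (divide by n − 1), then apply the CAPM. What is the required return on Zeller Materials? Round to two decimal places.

Mean R_i = (-2.4 + 4.1 + 11.7 + 8.9 + 9.9) / 5 = 6.4400%
Mean R_m = (-5.0 + 2.1 + 9.6 + 10.5 + 7.9) / 5 = 5.0200%
Σ(R_i − R̄_i)(R_m − R̄_m) = 142.9460  ⇒  Cov = 142.9460 / 4 = 35.7365
Σ(R_m − R̄_m)² = 168.2280  ⇒  Var(R_m) = 168.2280 / 4 = 42.0570
β = Cov / Var(R_m) = 35.7365 / 42.0570 = 0.8497
E(R) = R_f + β × MRP = 0.96% + 0.8497 × 3.54% = 3.97%

3.97%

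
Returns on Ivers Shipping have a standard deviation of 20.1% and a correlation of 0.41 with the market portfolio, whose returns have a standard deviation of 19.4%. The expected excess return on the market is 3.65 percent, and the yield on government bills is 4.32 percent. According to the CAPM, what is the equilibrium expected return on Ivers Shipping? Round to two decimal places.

β = ρ × σ_i / σ_m = 0.41 × 20.1% / 19.4% = 0.4248
E(R) = 4.32% + 0.4248 × 3.65% = 5.87%

5.87%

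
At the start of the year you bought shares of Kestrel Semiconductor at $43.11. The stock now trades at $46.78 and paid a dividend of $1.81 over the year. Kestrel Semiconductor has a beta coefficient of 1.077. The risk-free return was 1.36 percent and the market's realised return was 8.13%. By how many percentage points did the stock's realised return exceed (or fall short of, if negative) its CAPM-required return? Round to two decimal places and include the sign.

Realised HPR = (P1 + D1 − P0) / P0 = (46.78 + 1.81 − 43.11) / 43.11 = 5.48 / 43.11 = 12.7117%
MRP = 8.13% − 1.36% = 6.77%
CAPM required = R_f + β·MRP = 1.36% + 1.077 × 6.77% = 8.65129%
α = realised − required = 12.7117% − 8.65129% = +4.06%

+4.06%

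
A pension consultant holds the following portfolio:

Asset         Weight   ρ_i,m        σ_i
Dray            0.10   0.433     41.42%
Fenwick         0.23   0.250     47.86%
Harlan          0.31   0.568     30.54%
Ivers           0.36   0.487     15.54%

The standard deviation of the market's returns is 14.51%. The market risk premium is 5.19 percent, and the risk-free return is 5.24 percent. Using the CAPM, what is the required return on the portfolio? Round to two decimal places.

β_Dray = 0.433 × 41.42% / 14.51% = 1.2360
β_Fenwick = 0.250 × 47.86% / 14.51% = 0.8246
β_Harlan = 0.568 × 30.54% / 14.51% = 1.1955
β_Ivers = 0.487 × 15.54% / 14.51% = 0.5216
β_P = Σ w_i β_i = 0.10×1.2360 + 0.23×0.8246 + 0.31×1.1955 + 0.36×0.5216 = 0.8716
E(R_P) = R_f + β_P × MRP = 5.24% + 0.8716 × 5.19% = 9.76%

9.76%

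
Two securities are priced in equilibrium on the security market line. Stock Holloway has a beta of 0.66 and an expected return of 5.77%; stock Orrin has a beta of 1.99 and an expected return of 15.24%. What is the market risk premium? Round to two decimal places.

Both satisfy E(R) = R_f + β·MRP, so the slope of the SML is
MRP = (15.24% − 5.77%) / (1.99 − 0.66) = 9.47% / 1.33 = 7.1203%

7.12%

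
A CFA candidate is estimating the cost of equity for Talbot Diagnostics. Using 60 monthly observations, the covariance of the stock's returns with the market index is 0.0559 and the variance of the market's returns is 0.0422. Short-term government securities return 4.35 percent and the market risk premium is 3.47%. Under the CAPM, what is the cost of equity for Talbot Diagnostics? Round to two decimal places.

β = Cov(R_i, R_m) / Var(R_m) = 0.0559 / 0.0422 = 1.3246
E(R) = R_f + β × MRP = 4.35% + 1.3246 × 3.47% = 8.95%

8.95%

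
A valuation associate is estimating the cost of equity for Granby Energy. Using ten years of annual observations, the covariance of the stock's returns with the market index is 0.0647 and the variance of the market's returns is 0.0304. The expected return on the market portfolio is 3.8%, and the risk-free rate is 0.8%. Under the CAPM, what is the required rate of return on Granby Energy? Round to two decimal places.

7.18%

β = Cov(R_i, R_m) / Var(R_m) = 0.0647 / 0.0304 = 2.1283
MRP = 3.8% − 0.8% = 3.00%
E(R) = R_f + β × MRP = 0.8% + 2.1283 × 3.0% = 7.18%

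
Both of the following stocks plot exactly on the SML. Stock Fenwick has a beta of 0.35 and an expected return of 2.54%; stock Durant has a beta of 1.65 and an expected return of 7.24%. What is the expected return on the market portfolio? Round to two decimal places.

Both satisfy E(R) = R_f + β·MRP, so the slope of the SML is
MRP = (7.24% − 2.54%) / (1.65 − 0.35) = 4.70% / 1.30 = 3.6154%
R_f = E(R_Fenwick) − β_Fenwick·MRP = 2.54% − 0.35 × 3.6154% = 1.2746%
E(R_m) = R_f + MRP = 1.2746% + 3.6154% = 4.89%

4.89%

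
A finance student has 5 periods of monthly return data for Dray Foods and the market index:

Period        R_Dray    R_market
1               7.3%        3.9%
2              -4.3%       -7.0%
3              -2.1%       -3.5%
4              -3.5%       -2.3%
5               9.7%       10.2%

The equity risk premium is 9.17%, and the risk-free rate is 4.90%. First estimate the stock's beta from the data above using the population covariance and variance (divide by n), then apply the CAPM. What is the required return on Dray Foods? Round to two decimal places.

Mean R_i = (7.3 − 4.3 − 2.1 − 3.5 + 9.7) / 5 = 1.4200%
Mean R_m = (3.9 − 7.0 − 3.5 − 2.3 + 10.2) / 5 = 0.2600%
Σ(R_i − R̄_i)(R_m − R̄_m) = 171.0640  ⇒  Cov = 171.0640 / 5 = 34.2128
Σ(R_m − R̄_m)² = 185.4520  ⇒  Var(R_m) = 185.4520 / 5 = 37.0904
β = Cov / Var(R_m) = 34.2128 / 37.0904 = 0.9224
E(R) = R_f + β × MRP = 4.90% + 0.9224 × 9.17% = 13.36%

13.36%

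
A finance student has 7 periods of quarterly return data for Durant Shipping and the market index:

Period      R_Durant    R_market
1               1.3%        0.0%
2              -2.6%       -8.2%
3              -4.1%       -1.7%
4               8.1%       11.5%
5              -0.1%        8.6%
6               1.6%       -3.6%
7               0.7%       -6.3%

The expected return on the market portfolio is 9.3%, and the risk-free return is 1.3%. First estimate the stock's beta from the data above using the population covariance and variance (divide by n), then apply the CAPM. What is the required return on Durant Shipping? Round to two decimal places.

Mean R_i = (1.3 − 2.6 − 4.1 + 8.1 − 0.1 + 1.6 + 0.7) / 7 = 0.7000%
Mean R_m = (0.0 − 8.2 − 1.7 + 11.5 + 8.6 − 3.6 − 6.3) / 7 = 0.0429%
Σ(R_i − R̄_i)(R_m − R̄_m) = 110.2000  ⇒  Cov = 110.2000 / 7 = 15.7429
Σ(R_m − R̄_m)² = 328.9771  ⇒  Var(R_m) = 328.9771 / 7 = 46.9967
β = Cov / Var(R_m) = 15.7429 / 46.9967 = 0.3350
MRP = 9.3% − 1.3% = 8.00%
E(R) = R_f + β × MRP = 1.3% + 0.3350 × 8.0% = 3.98%

3.98%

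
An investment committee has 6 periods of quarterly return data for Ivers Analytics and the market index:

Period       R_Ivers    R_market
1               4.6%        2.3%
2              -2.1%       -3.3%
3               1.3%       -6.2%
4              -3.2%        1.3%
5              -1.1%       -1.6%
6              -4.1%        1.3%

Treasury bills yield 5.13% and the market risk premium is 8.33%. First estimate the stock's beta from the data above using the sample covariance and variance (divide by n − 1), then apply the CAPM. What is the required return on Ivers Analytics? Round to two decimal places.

4.66%

Mean R_i = (4.6 − 2.1 + 1.3 − 3.2 − 1.1 − 4.1) / 6 = -0.7667%
Mean R_m = (2.3 − 3.3 − 6.2 + 1.3 − 1.6 + 1.3) / 6 = -1.0333%
Σ(R_i − R̄_i)(R_m − R̄_m) = -3.0333  ⇒  Cov = -3.0333 / 5 = -0.6067
Σ(R_m − R̄_m)² = 54.1533  ⇒  Var(R_m) = 54.1533 / 5 = 10.8307
β = Cov / Var(R_m) = -0.6067 / 10.8307 = -0.0560
E(R) = R_f + β × MRP = 5.13% + -0.0560 × 8.33% = 4.66%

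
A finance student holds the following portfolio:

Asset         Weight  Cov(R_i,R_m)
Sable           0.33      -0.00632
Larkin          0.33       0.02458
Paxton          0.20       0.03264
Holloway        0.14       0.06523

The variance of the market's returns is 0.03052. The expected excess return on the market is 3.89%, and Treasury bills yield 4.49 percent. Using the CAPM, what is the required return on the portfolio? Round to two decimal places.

7.25%

β_Sable = -0.00632 / 0.03052 = -0.2071
β_Larkin = 0.02458 / 0.03052 = 0.8054
β_Paxton = 0.03264 / 0.03052 = 1.0695
β_Holloway = 0.06523 / 0.03052 = 2.1373
β_P = Σ w_i β_i = 0.33×-0.2071 + 0.33×0.8054 + 0.20×1.0695 + 0.14×2.1373 = 0.7106
E(R_P) = R_f + β_P × MRP = 4.49% + 0.7106 × 3.89% = 7.25%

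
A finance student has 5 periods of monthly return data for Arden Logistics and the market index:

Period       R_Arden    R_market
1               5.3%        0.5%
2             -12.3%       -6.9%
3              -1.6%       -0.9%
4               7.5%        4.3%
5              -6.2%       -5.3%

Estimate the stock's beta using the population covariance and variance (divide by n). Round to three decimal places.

Mean R_i = (5.3 − 12.3 − 1.6 + 7.5 − 6.2) / 5 = -1.4600%
Mean R_m = (0.5 − 6.9 − 0.9 + 4.3 − 5.3) / 5 = -1.6600%
Σ(R_i − R̄_i)(R_m − R̄_m) = 141.9520  ⇒  Cov = 141.9520 / 5 = 28.3904
Σ(R_m − R̄_m)² = 81.4720  ⇒  Var(R_m) = 81.4720 / 5 = 16.2944
β = Cov / Var(R_m) = 28.3904 / 16.2944 = 1.7423

1.742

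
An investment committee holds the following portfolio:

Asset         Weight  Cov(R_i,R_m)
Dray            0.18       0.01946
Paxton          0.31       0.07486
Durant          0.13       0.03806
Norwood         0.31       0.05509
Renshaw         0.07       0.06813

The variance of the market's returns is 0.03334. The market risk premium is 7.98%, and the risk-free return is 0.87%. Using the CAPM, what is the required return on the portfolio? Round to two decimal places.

13.68%

β_Dray = 0.01946 / 0.03334 = 0.5837
β_Paxton = 0.07486 / 0.03334 = 2.2454
β_Durant = 0.03806 / 0.03334 = 1.1416
β_Norwood = 0.05509 / 0.03334 = 1.6524
β_Renshaw = 0.06813 / 0.03334 = 2.0435
β_P = Σ w_i β_i = 0.18×0.5837 + 0.31×2.2454 + 0.13×1.1416 + 0.31×1.6524 + 0.07×2.0435 = 1.6048
E(R_P) = R_f + β_P × MRP = 0.87% + 1.6048 × 7.98% = 13.68%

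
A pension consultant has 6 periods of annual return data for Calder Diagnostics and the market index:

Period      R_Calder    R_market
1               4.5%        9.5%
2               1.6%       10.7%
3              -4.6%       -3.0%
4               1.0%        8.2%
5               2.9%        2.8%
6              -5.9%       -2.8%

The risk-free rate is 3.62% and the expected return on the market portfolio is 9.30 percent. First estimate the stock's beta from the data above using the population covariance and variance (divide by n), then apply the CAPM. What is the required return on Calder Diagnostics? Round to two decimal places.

Mean R_i = (4.5 + 1.6 − 4.6 + 1.0 + 2.9 − 5.9) / 6 = -0.0833%
Mean R_m = (9.5 + 10.7 − 3.0 + 8.2 + 2.8 − 2.8) / 6 = 4.2333%
Σ(R_i − R̄_i)(R_m − R̄_m) = 108.6267  ⇒  Cov = 108.6267 / 6 = 18.1045
Σ(R_m − R̄_m)² = 189.1333  ⇒  Var(R_m) = 189.1333 / 6 = 31.5222
β = Cov / Var(R_m) = 18.1045 / 31.5222 = 0.5743
MRP = 9.30% − 3.62% = 5.68%
E(R) = R_f + β × MRP = 3.62% + 0.5743 × 5.68% = 6.88%

6.88%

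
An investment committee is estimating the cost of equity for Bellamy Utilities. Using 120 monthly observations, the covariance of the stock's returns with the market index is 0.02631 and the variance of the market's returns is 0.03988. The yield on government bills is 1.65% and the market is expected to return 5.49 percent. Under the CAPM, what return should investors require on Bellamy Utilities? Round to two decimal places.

β = Cov(R_i, R_m) / Var(R_m) = 0.02631 / 0.03988 = 0.6597
MRP = 5.49% − 1.65% = 3.84%
E(R) = R_f + β × MRP = 1.65% + 0.6597 × 3.84% = 4.18%

4.18%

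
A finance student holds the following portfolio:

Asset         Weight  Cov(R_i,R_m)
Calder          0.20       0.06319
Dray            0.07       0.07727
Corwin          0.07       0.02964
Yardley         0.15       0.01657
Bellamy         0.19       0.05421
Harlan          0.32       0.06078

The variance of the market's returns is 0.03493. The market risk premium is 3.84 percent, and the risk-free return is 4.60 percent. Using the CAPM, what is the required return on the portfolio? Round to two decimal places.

10.36%

β_Calder = 0.06319 / 0.03493 = 1.8090
β_Dray = 0.07727 / 0.03493 = 2.2121
β_Corwin = 0.02964 / 0.03493 = 0.8486
β_Yardley = 0.01657 / 0.03493 = 0.4744
β_Bellamy = 0.05421 / 0.03493 = 1.5520
β_Harlan = 0.06078 / 0.03493 = 1.7401
β_P = Σ w_i β_i = 0.20×1.8090 + 0.07×2.2121 + 0.07×0.8486 + 0.15×0.4744 + 0.19×1.5520 + 0.32×1.7401 = 1.4989
E(R_P) = R_f + β_P × MRP = 4.60% + 1.4989 × 3.84% = 10.36%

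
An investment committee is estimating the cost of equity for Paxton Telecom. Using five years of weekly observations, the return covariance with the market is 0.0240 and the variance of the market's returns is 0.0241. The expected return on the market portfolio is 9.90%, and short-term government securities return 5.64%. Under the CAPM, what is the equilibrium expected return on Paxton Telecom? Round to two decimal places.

9.88%

β = Cov(R_i, R_m) / Var(R_m) = 0.0240 / 0.0241 = 0.9959
MRP = 9.90% − 5.64% = 4.26%
E(R) = R_f + β × MRP = 5.64% + 0.9959 × 4.26% = 9.88%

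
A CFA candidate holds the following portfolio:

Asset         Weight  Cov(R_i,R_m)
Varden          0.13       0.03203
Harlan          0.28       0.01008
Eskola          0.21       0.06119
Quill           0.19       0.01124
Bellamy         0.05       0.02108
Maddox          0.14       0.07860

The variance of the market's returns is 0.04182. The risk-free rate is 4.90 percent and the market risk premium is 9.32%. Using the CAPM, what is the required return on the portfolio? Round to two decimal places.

β_Varden = 0.03203 / 0.04182 = 0.7659
β_Harlan = 0.01008 / 0.04182 = 0.2410
β_Eskola = 0.06119 / 0.04182 = 1.4632
β_Quill = 0.01124 / 0.04182 = 0.2688
β_Bellamy = 0.02108 / 0.04182 = 0.5041
β_Maddox = 0.07860 / 0.04182 = 1.8795
β_P = Σ w_i β_i = 0.13×0.7659 + 0.28×0.2410 + 0.21×1.4632 + 0.19×0.2688 + 0.05×0.5041 + 0.14×1.8795 = 0.8137
E(R_P) = R_f + β_P × MRP = 4.90% + 0.8137 × 9.32% = 12.48%

12.48%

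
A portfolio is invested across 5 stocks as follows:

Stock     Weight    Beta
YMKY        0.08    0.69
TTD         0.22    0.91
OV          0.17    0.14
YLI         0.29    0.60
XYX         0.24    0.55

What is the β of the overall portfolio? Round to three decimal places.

β_P = Σ w_i β_i = 0.08×0.69 + 0.22×0.91 + 0.17×0.14 + 0.29×0.60 + 0.24×0.55 = 0.5852

0.585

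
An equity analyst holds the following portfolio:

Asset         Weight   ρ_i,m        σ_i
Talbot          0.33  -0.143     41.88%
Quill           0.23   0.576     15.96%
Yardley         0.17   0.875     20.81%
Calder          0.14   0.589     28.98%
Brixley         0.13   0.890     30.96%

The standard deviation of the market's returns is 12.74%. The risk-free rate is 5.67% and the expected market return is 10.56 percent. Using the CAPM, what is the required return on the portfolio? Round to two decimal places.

β_Talbot = -0.143 × 41.88% / 12.74% = -0.4701
β_Quill = 0.576 × 15.96% / 12.74% = 0.7216
β_Yardley = 0.875 × 20.81% / 12.74% = 1.4293
β_Calder = 0.589 × 28.98% / 12.74% = 1.3398
β_Brixley = 0.890 × 30.96% / 12.74% = 2.1628
β_P = Σ w_i β_i = 0.33×-0.4701 + 0.23×0.7216 + 0.17×1.4293 + 0.14×1.3398 + 0.13×2.1628 = 0.7226
MRP = 10.56% − 5.67% = 4.89%
E(R_P) = R_f + β_P × MRP = 5.67% + 0.7226 × 4.89% = 9.20%

9.20%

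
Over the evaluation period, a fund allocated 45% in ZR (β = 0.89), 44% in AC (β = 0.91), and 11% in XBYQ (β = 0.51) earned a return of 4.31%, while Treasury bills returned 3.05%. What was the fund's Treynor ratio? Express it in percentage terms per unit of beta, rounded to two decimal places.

β_P = 0.45×0.89 + 0.44×0.91 + 0.11×0.51 = 0.8570
Treynor = (R_P − R_f) / β_P = (4.31% − 3.05%) / 0.8570 = 1.26% / 0.8570 = 1.47%

1.47%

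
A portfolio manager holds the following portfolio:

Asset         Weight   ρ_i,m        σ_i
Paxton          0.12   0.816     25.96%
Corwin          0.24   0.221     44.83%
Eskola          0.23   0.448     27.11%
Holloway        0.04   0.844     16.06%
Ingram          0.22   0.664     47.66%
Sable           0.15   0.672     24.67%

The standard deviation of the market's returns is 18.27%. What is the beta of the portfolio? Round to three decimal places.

β_Paxton = 0.816 × 25.96% / 18.27% = 1.1595
β_Corwin = 0.221 × 44.83% / 18.27% = 0.5423
β_Eskola = 0.448 × 27.11% / 18.27% = 0.6648
β_Holloway = 0.844 × 16.06% / 18.27% = 0.7419
β_Ingram = 0.664 × 47.66% / 18.27% = 1.7321
β_Sable = 0.672 × 24.67% / 18.27% = 0.9074
β_P = Σ w_i β_i = 0.12×1.1595 + 0.24×0.5423 + 0.23×0.6648 + 0.04×0.7419 + 0.22×1.7321 + 0.15×0.9074 = 0.9690

0.969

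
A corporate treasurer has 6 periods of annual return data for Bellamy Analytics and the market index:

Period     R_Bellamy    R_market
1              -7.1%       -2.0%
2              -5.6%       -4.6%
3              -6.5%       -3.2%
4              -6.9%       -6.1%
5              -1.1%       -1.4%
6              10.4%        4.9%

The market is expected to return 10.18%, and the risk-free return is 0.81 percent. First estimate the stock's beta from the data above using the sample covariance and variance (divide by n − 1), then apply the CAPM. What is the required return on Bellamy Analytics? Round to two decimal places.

Mean R_i = (-7.1 − 5.6 − 6.5 − 6.9 − 1.1 + 10.4) / 6 = -2.8000%
Mean R_m = (-2.0 − 4.6 − 3.2 − 6.1 − 1.4 + 4.9) / 6 = -2.0667%
Σ(R_i − R̄_i)(R_m − R̄_m) = 120.6300  ⇒  Cov = 120.6300 / 5 = 24.1260
Σ(R_m − R̄_m)² = 72.9533  ⇒  Var(R_m) = 72.9533 / 5 = 14.5907
β = Cov / Var(R_m) = 24.1260 / 14.5907 = 1.6535
MRP = 10.18% − 0.81% = 9.37%
E(R) = R_f + β × MRP = 0.81% + 1.6535 × 9.37% = 16.30%

16.30%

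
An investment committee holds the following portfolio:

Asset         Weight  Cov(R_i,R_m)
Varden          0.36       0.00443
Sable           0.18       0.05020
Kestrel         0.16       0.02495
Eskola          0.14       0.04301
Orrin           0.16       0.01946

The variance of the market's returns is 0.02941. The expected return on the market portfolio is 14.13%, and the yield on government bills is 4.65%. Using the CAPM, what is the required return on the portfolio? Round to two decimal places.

12.31%

β_Varden = 0.00443 / 0.02941 = 0.1506
β_Sable = 0.05020 / 0.02941 = 1.7069
β_Kestrel = 0.02495 / 0.02941 = 0.8484
β_Eskola = 0.04301 / 0.02941 = 1.4624
β_Orrin = 0.01946 / 0.02941 = 0.6617
β_P = Σ w_i β_i = 0.36×0.1506 + 0.18×1.7069 + 0.16×0.8484 + 0.14×1.4624 + 0.16×0.6617 = 0.8078
MRP = 14.13% − 4.65% = 9.48%
E(R_P) = R_f + β_P × MRP = 4.65% + 0.8078 × 9.48% = 12.31%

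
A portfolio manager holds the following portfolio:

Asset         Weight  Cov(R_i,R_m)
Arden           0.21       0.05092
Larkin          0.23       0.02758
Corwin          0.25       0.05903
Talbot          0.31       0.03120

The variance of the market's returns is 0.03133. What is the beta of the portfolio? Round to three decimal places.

1.324

β_Arden = 0.05092 / 0.03133 = 1.6253
β_Larkin = 0.02758 / 0.03133 = 0.8803
β_Corwin = 0.05903 / 0.03133 = 1.8841
β_Talbot = 0.03120 / 0.03133 = 0.9959
β_P = Σ w_i β_i = 0.21×1.6253 + 0.23×0.8803 + 0.25×1.8841 + 0.31×0.9959 = 1.3235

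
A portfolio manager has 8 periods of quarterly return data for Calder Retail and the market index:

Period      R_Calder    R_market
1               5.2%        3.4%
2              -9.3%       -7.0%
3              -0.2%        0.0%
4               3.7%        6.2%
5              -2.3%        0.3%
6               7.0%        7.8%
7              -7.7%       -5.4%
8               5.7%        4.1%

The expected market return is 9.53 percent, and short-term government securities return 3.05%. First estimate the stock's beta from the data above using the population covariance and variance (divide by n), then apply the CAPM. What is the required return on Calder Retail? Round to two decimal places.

Mean R_i = (5.2 − 9.3 − 0.2 + 3.7 − 2.3 + 7.0 − 7.7 + 5.7) / 8 = 0.2625%
Mean R_m = (3.4 − 7.0 + 0.0 + 6.2 + 0.3 + 7.8 − 5.4 + 4.1) / 8 = 1.1750%
Σ(R_i − R̄_i)(R_m − R̄_m) = 222.1125  ⇒  Cov = 222.1125 / 8 = 27.7641
Σ(R_m − R̄_m)² = 194.8550  ⇒  Var(R_m) = 194.8550 / 8 = 24.3569
β = Cov / Var(R_m) = 27.7641 / 24.3569 = 1.1399
MRP = 9.53% − 3.05% = 6.48%
E(R) = R_f + β × MRP = 3.05% + 1.1399 × 6.48% = 10.44%

10.44%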